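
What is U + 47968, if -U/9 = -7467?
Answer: 115171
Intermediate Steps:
U = 67203 (U = -9*(-7467) = 67203)
U + 47968 = 67203 + 47968 = 115171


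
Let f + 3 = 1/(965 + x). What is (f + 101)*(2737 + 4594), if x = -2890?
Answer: 1382985819/1925 ≈ 7.1843e+5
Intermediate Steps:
f = -5776/1925 (f = -3 + 1/(965 - 2890) = -3 + 1/(-1925) = -3 - 1/1925 = -5776/1925 ≈ -3.0005)
(f + 101)*(2737 + 4594) = (-5776/1925 + 101)*(2737 + 4594) = (188649/1925)*7331 = 1382985819/1925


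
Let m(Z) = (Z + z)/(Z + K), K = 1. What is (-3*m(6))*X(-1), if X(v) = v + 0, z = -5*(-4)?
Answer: 78/7 ≈ 11.143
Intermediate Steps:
z = 20
m(Z) = (20 + Z)/(1 + Z) (m(Z) = (Z + 20)/(Z + 1) = (20 + Z)/(1 + Z))
X(v) = v
(-3*m(6))*X(-1) = -3*(20 + 6)/(1 + 6)*(-1) = -3*26/7*(-1) = -78/7*(-1) = 78/7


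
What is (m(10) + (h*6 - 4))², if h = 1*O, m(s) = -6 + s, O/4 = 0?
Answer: 0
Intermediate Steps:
O = 0 (O = 4*0 = 0)
h = 0 (h = 1*0 = 0)
(m(10) + (h*6 - 4))² = ((-6 + 10) + (0*6 - 4))² = (4 + (0 - 4))² = (4 - 4)² = 0² = 0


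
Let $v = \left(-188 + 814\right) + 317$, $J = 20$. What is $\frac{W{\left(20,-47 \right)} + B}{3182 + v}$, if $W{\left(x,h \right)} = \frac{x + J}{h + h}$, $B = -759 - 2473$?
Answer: $- \frac{151924}{193875} \approx -0.78362$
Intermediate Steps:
$v = 943$ ($v = 626 + 317 = 943$)
$B = -3232$ ($B = -759 - 2473 = -3232$)
$W{\left(x,h \right)} = \frac{20 + x}{2 h}$ ($W{\left(x,h \right)} = \frac{x + 20}{h + h} = \frac{20 + x}{2 h}$)
$\frac{W{\left(20,-47 \right)} + B}{3182 + v} = \frac{\frac{20 + 20}{2 \left(-47\right)} - 3232}{3182 + 943} = \frac{\frac{1}{2} \left(- \frac{1}{47}\right) 40 - 3232}{4125} = \left(- \frac{20}{47} - 3232\right) \frac{1}{4125} = \left(- \frac{151924}{47}\right) \frac{1}{4125} = - \frac{151924}{193875}$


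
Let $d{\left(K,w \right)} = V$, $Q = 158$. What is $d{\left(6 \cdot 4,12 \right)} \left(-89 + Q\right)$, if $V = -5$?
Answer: $-345$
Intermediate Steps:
$d{\left(K,w \right)} = -5$
$d{\left(6 \cdot 4,12 \right)} \left(-89 + Q\right) = - 5 \left(-89 + 158\right) = \left(-5\right) 69 = -345$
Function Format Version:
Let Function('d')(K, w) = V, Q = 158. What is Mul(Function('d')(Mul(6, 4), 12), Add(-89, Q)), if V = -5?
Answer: -345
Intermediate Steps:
Function('d')(K, w) = -5
Mul(Function('d')(Mul(6, 4), 12), Add(-89, Q)) = Mul(-5, Add(-89, 158)) = Mul(-5, 69) = -345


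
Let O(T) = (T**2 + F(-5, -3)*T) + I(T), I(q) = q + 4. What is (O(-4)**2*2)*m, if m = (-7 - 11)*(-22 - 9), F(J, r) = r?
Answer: 874944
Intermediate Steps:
I(q) = 4 + q
O(T) = 4 + T**2 - 2*T (O(T) = (T**2 - 3*T) + (4 + T) = 4 + T**2 - 2*T)
m = 558 (m = -18*(-31) = 558)
(O(-4)**2*2)*m = ((4 + (-4)**2 - 2*(-4))**2*2)*558 = ((4 + 16 + 8)**2*2)*558 = (28**2*2)*558 = (784*2)*558 = 1568*558 = 874944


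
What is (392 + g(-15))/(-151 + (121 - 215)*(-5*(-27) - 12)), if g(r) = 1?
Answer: -393/11713 ≈ -0.033552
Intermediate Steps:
(392 + g(-15))/(-151 + (121 - 215)*(-5*(-27) - 12)) = (392 + 1)/(-151 + (121 - 215)*(-5*(-27) - 12)) = 393/(-151 - 94*(135 - 12)) = 393/(-151 - 94*123) = 393/(-151 - 11562) = 393/(-11713) = 393*(-1/11713) = -393/11713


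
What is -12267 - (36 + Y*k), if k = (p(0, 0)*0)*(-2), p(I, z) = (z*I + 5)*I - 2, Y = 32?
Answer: -12303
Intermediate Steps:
p(I, z) = -2 + I*(5 + I*z) (p(I, z) = (I*z + 5)*I - 2 = (5 + I*z)*I - 2 = I*(5 + I*z) - 2 = -2 + I*(5 + I*z))
k = 0 (k = ((-2 + 5*0 + 0*0²)*0)*(-2) = ((-2 + 0 + 0*0)*0)*(-2) = ((-2 + 0 + 0)*0)*(-2) = -2*0*(-2) = 0*(-2) = 0)
-12267 - (36 + Y*k) = -12267 - (36 + 32*0) = -12267 - (36 + 0) = -12267 - 1*36 = -12267 - 36 = -12303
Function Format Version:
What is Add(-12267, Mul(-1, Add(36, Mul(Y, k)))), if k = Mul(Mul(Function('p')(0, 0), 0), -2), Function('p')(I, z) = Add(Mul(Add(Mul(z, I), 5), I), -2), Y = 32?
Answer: -12303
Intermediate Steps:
Function('p')(I, z) = Add(-2, Mul(I, Add(5, Mul(I, z)))) (Function('p')(I, z) = Add(Mul(Add(Mul(I, z), 5), I), -2) = Add(Mul(Add(5, Mul(I, z)), I), -2) = Add(Mul(I, Add(5, Mul(I, z))), -2) = Add(-2, Mul(I, Add(5, Mul(I, z)))))
k = 0 (k = Mul(Mul(Add(-2, Mul(5, 0), Mul(0, Pow(0, 2))), 0), -2) = Mul(Mul(Add(-2, 0, Mul(0, 0)), 0), -2) = Mul(Mul(Add(-2, 0, 0), 0), -2) = Mul(Mul(-2, 0), -2) = Mul(0, -2) = 0)
Add(-12267, Mul(-1, Add(36, Mul(Y, k)))) = Add(-12267, Mul(-1, Add(36, Mul(32, 0)))) = Add(-12267, Mul(-1, Add(36, 0))) = Add(-12267, Mul(-1, 36)) = Add(-12267, -36) = -12303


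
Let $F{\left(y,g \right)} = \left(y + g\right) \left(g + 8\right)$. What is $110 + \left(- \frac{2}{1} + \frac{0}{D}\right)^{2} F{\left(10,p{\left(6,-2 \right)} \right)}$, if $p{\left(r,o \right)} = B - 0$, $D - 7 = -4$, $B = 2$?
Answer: $590$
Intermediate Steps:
$D = 3$ ($D = 7 - 4 = 3$)
$p{\left(r,o \right)} = 2$ ($p{\left(r,o \right)} = 2 - 0 = 2 + 0 = 2$)
$F{\left(y,g \right)} = \left(8 + g\right) \left(g + y\right)$ ($F{\left(y,g \right)} = \left(g + y\right) \left(8 + g\right) = \left(8 + g\right) \left(g + y\right)$)
$110 + \left(- \frac{2}{1} + \frac{0}{D}\right)^{2} F{\left(10,p{\left(6,-2 \right)} \right)} = 110 + \left(- \frac{2}{1} + \frac{0}{3}\right)^{2} \left(2^{2} + 8 \cdot 2 + 8 \cdot 10 + 2 \cdot 10\right) = 110 + \left(\left(-2\right) 1 + 0 \cdot \frac{1}{3}\right)^{2} \left(4 + 16 + 80 + 20\right) = 110 + \left(-2 + 0\right)^{2} \cdot 120 = 110 + \left(-2\right)^{2} \cdot 120 = 110 + 4 \cdot 120 = 110 + 480 = 590$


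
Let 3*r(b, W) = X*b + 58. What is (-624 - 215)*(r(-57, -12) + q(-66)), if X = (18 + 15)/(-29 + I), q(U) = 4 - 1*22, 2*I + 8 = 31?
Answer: -3273778/105 ≈ -31179.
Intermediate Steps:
I = 23/2 (I = -4 + (½)*31 = -4 + 31/2 = 23/2 ≈ 11.500)
q(U) = -18 (q(U) = 4 - 22 = -18)
X = -66/35 (X = (18 + 15)/(-29 + 23/2) = 33/(-35/2) = 33*(-2/35) = -66/35 ≈ -1.8857)
r(b, W) = 58/3 - 22*b/35 (r(b, W) = (-66*b/35 + 58)/3 = (58 - 66*b/35)/3 = 58/3 - 22*b/35)
(-624 - 215)*(r(-57, -12) + q(-66)) = (-624 - 215)*((58/3 - 22/35*(-57)) - 18) = -839*((58/3 + 1254/35) - 18) = -839*(5792/105 - 18) = -839*3902/105 = -3273778/105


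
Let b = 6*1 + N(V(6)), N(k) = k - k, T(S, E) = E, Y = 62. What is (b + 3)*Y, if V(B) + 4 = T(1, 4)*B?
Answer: 558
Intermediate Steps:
V(B) = -4 + 4*B
N(k) = 0
b = 6 (b = 6*1 + 0 = 6 + 0 = 6)
(b + 3)*Y = (6 + 3)*62 = 9*62 = 558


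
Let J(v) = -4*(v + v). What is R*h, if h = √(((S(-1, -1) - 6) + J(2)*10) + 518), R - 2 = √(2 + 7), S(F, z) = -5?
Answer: 5*√347 ≈ 93.140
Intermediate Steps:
J(v) = -8*v
R = 5 (R = 2 + √(2 + 7) = 2 + √9 = 2 + 3 = 5)
h = √347 (h = √(((-5 - 6) - 8*2*10) + 518) = √((-11 - 16*10) + 518) = √((-11 - 160) + 518) = √(-171 + 518) = √347 ≈ 18.628)
R*h = 5*√347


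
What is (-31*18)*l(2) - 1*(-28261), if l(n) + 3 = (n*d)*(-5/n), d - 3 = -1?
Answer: 35515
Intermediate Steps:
d = 2 (d = 3 - 1 = 2)
l(n) = -13 (l(n) = -3 + (n*2)*(-5/n) = -3 + (2*n)*(-5/n) = -3 - 10 = -13)
(-31*18)*l(2) - 1*(-28261) = -31*18*(-13) - 1*(-28261) = -558*(-13) + 28261 = 7254 + 28261 = 35515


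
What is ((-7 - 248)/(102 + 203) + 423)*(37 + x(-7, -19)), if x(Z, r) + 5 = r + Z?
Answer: 154512/61 ≈ 2533.0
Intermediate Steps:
x(Z, r) = -5 + Z + r (x(Z, r) = -5 + (r + Z) = -5 + (Z + r) = -5 + Z + r)
((-7 - 248)/(102 + 203) + 423)*(37 + x(-7, -19)) = ((-7 - 248)/(102 + 203) + 423)*(37 + (-5 - 7 - 19)) = (-255/305 + 423)*(37 - 31) = (-255*1/305 + 423)*6 = (-51/61 + 423)*6 = (25752/61)*6 = 154512/61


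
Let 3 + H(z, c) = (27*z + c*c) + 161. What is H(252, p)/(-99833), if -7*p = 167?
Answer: -369027/4891817 ≈ -0.075438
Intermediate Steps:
p = -167/7 (p = -⅐*167 = -167/7 ≈ -23.857)
H(z, c) = 158 + c² + 27*z (H(z, c) = -3 + ((27*z + c*c) + 161) = -3 + ((27*z + c²) + 161) = -3 + ((c² + 27*z) + 161) = -3 + (161 + c² + 27*z) = 158 + c² + 27*z)
H(252, p)/(-99833) = (158 + (-167/7)² + 27*252)/(-99833) = (158 + 27889/49 + 6804)*(-1/99833) = (369027/49)*(-1/99833) = -369027/4891817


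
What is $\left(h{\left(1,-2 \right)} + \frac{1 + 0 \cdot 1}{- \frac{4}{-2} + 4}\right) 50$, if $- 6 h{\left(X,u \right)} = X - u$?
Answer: $- \frac{50}{3} \approx -16.667$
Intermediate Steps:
$h{\left(X,u \right)} = - \frac{X}{6} + \frac{u}{6}$ ($h{\left(X,u \right)} = - \frac{X - u}{6} = - \frac{X}{6} + \frac{u}{6}$)
$\left(h{\left(1,-2 \right)} + \frac{1 + 0 \cdot 1}{- \frac{4}{-2} + 4}\right) 50 = \left(\left(\left(- \frac{1}{6}\right) 1 + \frac{1}{6} \left(-2\right)\right) + \frac{1 + 0 \cdot 1}{- \frac{4}{-2} + 4}\right) 50 = \left(\left(- \frac{1}{6} - \frac{1}{3}\right) + \frac{1 + 0}{\left(-4\right) \left(- \frac{1}{2}\right) + 4}\right) 50 = \left(- \frac{1}{2} + 1 \frac{1}{2 + 4}\right) 50 = \left(- \frac{1}{2} + 1 \cdot \frac{1}{6}\right) 50 = \left(- \frac{1}{2} + \frac{1}{6}\right) 50 = \left(- \frac{1}{3}\right) 50 = - \frac{50}{3}$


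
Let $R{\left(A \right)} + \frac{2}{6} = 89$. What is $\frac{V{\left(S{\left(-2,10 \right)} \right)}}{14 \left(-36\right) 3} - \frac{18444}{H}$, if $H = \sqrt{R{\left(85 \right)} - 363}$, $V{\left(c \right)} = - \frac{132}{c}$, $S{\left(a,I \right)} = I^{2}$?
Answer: $\frac{11}{12600} + \frac{18444 i \sqrt{2469}}{823} \approx 0.00087302 + 1113.6 i$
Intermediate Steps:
$R{\left(A \right)} = \frac{266}{3}$ ($R{\left(A \right)} = - \frac{1}{3} + 89 = \frac{266}{3}$)
$H = \frac{i \sqrt{2469}}{3}$ ($H = \sqrt{\frac{266}{3} - 363} = \sqrt{- \frac{823}{3}} = \frac{i \sqrt{2469}}{3} \approx 16.563 i$)
$\frac{V{\left(S{\left(-2,10 \right)} \right)}}{14 \left(-36\right) 3} - \frac{18444}{H} = \frac{\left(-132\right) \frac{1}{10^{2}}}{14 \left(-36\right) 3} - \frac{18444}{\frac{1}{3} i \sqrt{2469}} = \frac{\left(-132\right) \frac{1}{100}}{\left(-504\right) 3} - 18444 \left(- \frac{i \sqrt{2469}}{823}\right) = \frac{\left(-132\right) \frac{1}{100}}{-1512} + \frac{18444 i \sqrt{2469}}{823} = \left(- \frac{33}{25}\right) \left(- \frac{1}{1512}\right) + \frac{18444 i \sqrt{2469}}{823} = \frac{11}{12600} + \frac{18444 i \sqrt{2469}}{823}$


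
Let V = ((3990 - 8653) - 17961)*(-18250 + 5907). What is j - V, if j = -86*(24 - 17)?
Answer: -279248634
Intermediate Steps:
V = 279248032 (V = (-4663 - 17961)*(-12343) = -22624*(-12343) = 279248032)
j = -602 (j = -86*7 = -602)
j - V = -602 - 1*279248032 = -602 - 279248032 = -279248634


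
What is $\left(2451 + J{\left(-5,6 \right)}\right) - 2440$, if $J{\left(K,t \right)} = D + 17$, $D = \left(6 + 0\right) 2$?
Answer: $40$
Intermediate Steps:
$D = 12$ ($D = 6 \cdot 2 = 12$)
$J{\left(K,t \right)} = 29$ ($J{\left(K,t \right)} = 12 + 17 = 29$)
$\left(2451 + J{\left(-5,6 \right)}\right) - 2440 = \left(2451 + 29\right) - 2440 = 2480 - 2440 = 40$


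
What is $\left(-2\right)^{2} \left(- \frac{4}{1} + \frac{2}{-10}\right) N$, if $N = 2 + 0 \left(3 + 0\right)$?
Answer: $- \frac{168}{5} \approx -33.6$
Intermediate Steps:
$N = 2$ ($N = 2 + 0 \cdot 3 = 2 + 0 = 2$)
$\left(-2\right)^{2} \left(- \frac{4}{1} + \frac{2}{-10}\right) N = \left(-2\right)^{2} \left(- \frac{4}{1} + \frac{2}{-10}\right) 2 = 4 \left(\left(-4\right) 1 + 2 \left(- \frac{1}{10}\right)\right) 2 = 4 \left(-4 - \frac{1}{5}\right) 2 = 4 \left(- \frac{21}{5}\right) 2 = \left(- \frac{84}{5}\right) 2 = - \frac{168}{5}$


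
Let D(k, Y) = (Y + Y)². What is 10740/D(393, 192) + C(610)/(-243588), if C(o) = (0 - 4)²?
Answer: 6050407/83144704 ≈ 0.072770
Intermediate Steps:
C(o) = 16 (C(o) = (-4)² = 16)
D(k, Y) = 4*Y² (D(k, Y) = (2*Y)² = 4*Y²)
10740/D(393, 192) + C(610)/(-243588) = 10740/((4*192²)) + 16/(-243588) = 10740/((4*36864)) + 16*(-1/243588) = 10740/147456 - 4/60897 = 10740*(1/147456) - 4/60897 = 895/12288 - 4/60897 = 6050407/83144704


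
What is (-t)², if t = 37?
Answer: 1369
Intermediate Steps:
(-t)² = (-1*37)² = (-37)² = 1369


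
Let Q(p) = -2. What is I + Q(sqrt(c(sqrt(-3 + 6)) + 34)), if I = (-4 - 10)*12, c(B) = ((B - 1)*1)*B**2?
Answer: -170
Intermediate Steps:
c(B) = B**2*(-1 + B) (c(B) = ((-1 + B)*1)*B**2 = (-1 + B)*B**2 = B**2*(-1 + B))
I = -168 (I = -14*12 = -168)
I + Q(sqrt(c(sqrt(-3 + 6)) + 34)) = -168 - 2 = -170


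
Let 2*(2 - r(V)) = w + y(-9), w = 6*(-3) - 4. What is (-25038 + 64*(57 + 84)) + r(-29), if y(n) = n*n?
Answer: -32083/2 ≈ -16042.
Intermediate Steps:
y(n) = n²
w = -22 (w = -18 - 4 = -22)
r(V) = -55/2 (r(V) = 2 - (-22 + (-9)²)/2 = 2 - (-22 + 81)/2 = 2 - ½*59 = 2 - 59/2 = -55/2)
(-25038 + 64*(57 + 84)) + r(-29) = (-25038 + 64*(57 + 84)) - 55/2 = (-25038 + 64*141) - 55/2 = (-25038 + 9024) - 55/2 = -16014 - 55/2 = -32083/2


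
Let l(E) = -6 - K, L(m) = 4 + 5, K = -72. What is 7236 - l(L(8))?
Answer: 7170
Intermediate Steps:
L(m) = 9
l(E) = 66 (l(E) = -6 - 1*(-72) = -6 + 72 = 66)
7236 - l(L(8)) = 7236 - 1*66 = 7236 - 66 = 7170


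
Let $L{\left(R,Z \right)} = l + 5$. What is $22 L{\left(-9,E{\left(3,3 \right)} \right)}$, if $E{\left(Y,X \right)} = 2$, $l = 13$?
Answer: $396$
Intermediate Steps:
$L{\left(R,Z \right)} = 18$ ($L{\left(R,Z \right)} = 13 + 5 = 18$)
$22 L{\left(-9,E{\left(3,3 \right)} \right)} = 22 \cdot 18 = 396$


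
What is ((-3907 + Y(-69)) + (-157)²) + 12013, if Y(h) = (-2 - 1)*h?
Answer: 32962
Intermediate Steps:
Y(h) = -3*h
((-3907 + Y(-69)) + (-157)²) + 12013 = ((-3907 - 3*(-69)) + (-157)²) + 12013 = ((-3907 + 207) + 24649) + 12013 = (-3700 + 24649) + 12013 = 20949 + 12013 = 32962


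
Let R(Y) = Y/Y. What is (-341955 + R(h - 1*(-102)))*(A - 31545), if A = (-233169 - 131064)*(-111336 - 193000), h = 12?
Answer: -37905321435699822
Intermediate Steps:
A = 110849214288 (A = -364233*(-304336) = 110849214288)
R(Y) = 1
(-341955 + R(h - 1*(-102)))*(A - 31545) = (-341955 + 1)*(110849214288 - 31545) = -341954*110849182743 = -37905321435699822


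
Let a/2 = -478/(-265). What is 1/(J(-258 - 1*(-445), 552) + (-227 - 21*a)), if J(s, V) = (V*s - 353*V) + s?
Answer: -265/24313156 ≈ -1.0899e-5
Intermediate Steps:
a = 956/265 (a = 2*(-478/(-265)) = 2*(-478*(-1/265)) = 2*(478/265) = 956/265 ≈ 3.6075)
J(s, V) = s - 353*V + V*s (J(s, V) = (-353*V + V*s) + s = s - 353*V + V*s)
1/(J(-258 - 1*(-445), 552) + (-227 - 21*a)) = 1/(((-258 - 1*(-445)) - 353*552 + 552*(-258 - 1*(-445))) + (-227 - 21*956/265)) = 1/(((-258 + 445) - 194856 + 552*(-258 + 445)) + (-227 - 20076/265)) = 1/((187 - 194856 + 552*187) - 80231/265) = 1/((187 - 194856 + 103224) - 80231/265) = 1/(-91445 - 80231/265) = 1/(-24313156/265) = -265/24313156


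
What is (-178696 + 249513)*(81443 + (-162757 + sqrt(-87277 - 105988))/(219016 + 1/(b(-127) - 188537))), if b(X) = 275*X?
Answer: 282271381836902427343/48941753391 + 15824908454*I*sqrt(193265)/48941753391 ≈ 5.7675e+9 + 142.15*I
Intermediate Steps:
(-178696 + 249513)*(81443 + (-162757 + sqrt(-87277 - 105988))/(219016 + 1/(b(-127) - 188537))) = (-178696 + 249513)*(81443 + (-162757 + sqrt(-87277 - 105988))/(219016 + 1/(275*(-127) - 188537))) = 70817*(81443 + (-162757 + sqrt(-193265))/(219016 + 1/(-34925 - 188537))) = 70817*(81443 + (-162757 + I*sqrt(193265))/(219016 + 1/(-223462))) = 70817*(81443 + (-162757 + I*sqrt(193265))/(219016 - 1/223462)) = 70817*(81443 + (-162757 + I*sqrt(193265))/(48941753391/223462)) = 70817*(81443 + (-162757 + I*sqrt(193265))*(223462/48941753391)) = 70817*(81443 + (-36370004734/48941753391 + 223462*I*sqrt(193265)/48941753391)) = 70817*(3985926851418479/48941753391 + 223462*I*sqrt(193265)/48941753391) = 282271381836902427343/48941753391 + 15824908454*I*sqrt(193265)/48941753391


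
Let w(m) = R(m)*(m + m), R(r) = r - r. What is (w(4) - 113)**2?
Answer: 12769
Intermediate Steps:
R(r) = 0
w(m) = 0 (w(m) = 0*(m + m) = 0*(2*m) = 0)
(w(4) - 113)**2 = (0 - 113)**2 = (-113)**2 = 12769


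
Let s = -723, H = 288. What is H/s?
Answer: -96/241 ≈ -0.39834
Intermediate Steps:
H/s = 288/(-723) = 288*(-1/723) = -96/241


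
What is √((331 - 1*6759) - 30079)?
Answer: I*√36507 ≈ 191.07*I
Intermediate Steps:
√((331 - 1*6759) - 30079) = √((331 - 6759) - 30079) = √(-6428 - 30079) = √(-36507) = I*√36507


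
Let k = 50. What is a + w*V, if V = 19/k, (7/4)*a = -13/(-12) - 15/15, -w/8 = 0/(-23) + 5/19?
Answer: -79/105 ≈ -0.75238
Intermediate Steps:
w = -40/19 (w = -8*(0/(-23) + 5/19) = -8*(0*(-1/23) + 5*(1/19)) = -8*(0 + 5/19) = -8*5/19 = -40/19 ≈ -2.1053)
a = 1/21 (a = 4*(-13/(-12) - 15/15)/7 = 4*(-13*(-1/12) - 15*1/15)/7 = 4*(13/12 - 1)/7 = (4/7)*(1/12) = 1/21 ≈ 0.047619)
V = 19/50 ≈ 0.38000
a + w*V = 1/21 - 40/19*19/50 = 1/21 - ⅘ = -79/105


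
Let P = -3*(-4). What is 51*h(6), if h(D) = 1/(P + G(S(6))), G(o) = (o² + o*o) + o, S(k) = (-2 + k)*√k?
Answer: 867/3460 - 17*√6/3460 ≈ 0.23854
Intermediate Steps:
S(k) = √k*(-2 + k)
G(o) = o + 2*o² (G(o) = (o² + o²) + o = 2*o² + o = o + 2*o²)
P = 12
h(D) = 1/(12 + 4*√6*(1 + 8*√6)) (h(D) = 1/(12 + (√6*(-2 + 6))*(1 + 2*(√6*(-2 + 6)))) = 1/(12 + (√6*4)*(1 + 2*(√6*4))) = 1/(12 + (4*√6)*(1 + 2*(4*√6))) = 1/(12 + (4*√6)*(1 + 8*√6)) = 1/(12 + 4*√6*(1 + 8*√6)))
51*h(6) = 51*(17/3460 - √6/10380) = 867/3460 - 17*√6/3460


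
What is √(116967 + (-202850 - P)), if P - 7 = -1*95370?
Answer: 2*√2370 ≈ 97.365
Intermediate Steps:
P = -95363 (P = 7 - 1*95370 = 7 - 95370 = -95363)
√(116967 + (-202850 - P)) = √(116967 + (-202850 - 1*(-95363))) = √(116967 + (-202850 + 95363)) = √(116967 - 107487) = √9480 = 2*√2370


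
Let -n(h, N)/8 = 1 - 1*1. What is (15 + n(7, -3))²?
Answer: 225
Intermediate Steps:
n(h, N) = 0 (n(h, N) = -8*(1 - 1*1) = -8*(1 - 1) = -8*0 = 0)
(15 + n(7, -3))² = (15 + 0)² = 15² = 225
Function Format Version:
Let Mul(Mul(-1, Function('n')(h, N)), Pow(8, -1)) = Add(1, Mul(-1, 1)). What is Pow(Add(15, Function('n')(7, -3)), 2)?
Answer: 225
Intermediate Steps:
Function('n')(h, N) = 0 (Function('n')(h, N) = Mul(-8, Add(1, Mul(-1, 1))) = Mul(-8, Add(1, -1)) = Mul(-8, 0) = 0)
Pow(Add(15, Function('n')(7, -3)), 2) = Pow(Add(15, 0), 2) = Pow(15, 2) = 225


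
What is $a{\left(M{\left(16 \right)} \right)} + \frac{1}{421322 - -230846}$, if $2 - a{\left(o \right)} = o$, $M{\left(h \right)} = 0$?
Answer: $\frac{1304337}{652168} \approx 2.0$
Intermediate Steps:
$a{\left(o \right)} = 2 - o$
$a{\left(M{\left(16 \right)} \right)} + \frac{1}{421322 - -230846} = \left(2 - 0\right) + \frac{1}{421322 - -230846} = \left(2 + 0\right) + \frac{1}{421322 + \left(-3104 + 233950\right)} = 2 + \frac{1}{421322 + 230846} = 2 + \frac{1}{652168} = \frac{1304337}{652168}$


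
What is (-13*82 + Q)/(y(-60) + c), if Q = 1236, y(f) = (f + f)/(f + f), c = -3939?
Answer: -85/1969 ≈ -0.043169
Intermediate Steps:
y(f) = 1 (y(f) = (2*f)/((2*f)) = (2*f)*(1/(2*f)) = 1)
(-13*82 + Q)/(y(-60) + c) = (-13*82 + 1236)/(1 - 3939) = (-1066 + 1236)/(-3938) = 170*(-1/3938) = -85/1969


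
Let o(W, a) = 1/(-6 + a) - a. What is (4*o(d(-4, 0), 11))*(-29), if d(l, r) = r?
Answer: 6264/5 ≈ 1252.8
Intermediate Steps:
(4*o(d(-4, 0), 11))*(-29) = (4*((1 - 1*11**2 + 6*11)/(-6 + 11)))*(-29) = (4*((1 - 1*121 + 66)/5))*(-29) = (4*((1 - 121 + 66)/5))*(-29) = (4*((1/5)*(-54)))*(-29) = (4*(-54/5))*(-29) = -216/5*(-29) = 6264/5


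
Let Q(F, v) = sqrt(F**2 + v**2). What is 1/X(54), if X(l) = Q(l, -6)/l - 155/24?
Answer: -33480/210977 - 576*sqrt(82)/210977 ≈ -0.18341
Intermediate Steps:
X(l) = -155/24 + sqrt(36 + l**2)/l (X(l) = sqrt(l**2 + (-6)**2)/l - 155/24 = sqrt(l**2 + 36)/l - 155*1/24 = sqrt(36 + l**2)/l - 155/24 = -155/24 + sqrt(36 + l**2)/l)
1/X(54) = 1/(-155/24 + sqrt(36 + 54**2)/54) = 1/(-155/24 + sqrt(36 + 2916)/54) = 1/(-155/24 + sqrt(2952)/54) = 1/(-155/24 + (6*sqrt(82))/54) = 1/(-155/24 + sqrt(82)/9)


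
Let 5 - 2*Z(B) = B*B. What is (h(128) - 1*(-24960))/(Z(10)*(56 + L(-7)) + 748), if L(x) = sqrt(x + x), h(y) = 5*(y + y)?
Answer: -100341760/7374663 + 2492800*I*sqrt(14)/7374663 ≈ -13.606 + 1.2648*I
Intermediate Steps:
Z(B) = 5/2 - B**2/2 (Z(B) = 5/2 - B*B/2 = 5/2 - B**2/2)
h(y) = 10*y (h(y) = 5*(2*y) = 10*y)
L(x) = sqrt(2)*sqrt(x) (L(x) = sqrt(2*x) = sqrt(2)*sqrt(x))
(h(128) - 1*(-24960))/(Z(10)*(56 + L(-7)) + 748) = (10*128 - 1*(-24960))/((5/2 - 1/2*10**2)*(56 + sqrt(2)*sqrt(-7)) + 748) = (1280 + 24960)/((5/2 - 1/2*100)*(56 + sqrt(2)*(I*sqrt(7))) + 748) = 26240/((5/2 - 50)*(56 + I*sqrt(14)) + 748) = 26240/(-95*(56 + I*sqrt(14))/2 + 748) = 26240/((-2660 - 95*I*sqrt(14)/2) + 748) = 26240/(-1912 - 95*I*sqrt(14)/2)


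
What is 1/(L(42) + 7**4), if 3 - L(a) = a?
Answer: 1/2362 ≈ 0.00042337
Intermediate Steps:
L(a) = 3 - a
1/(L(42) + 7**4) = 1/((3 - 1*42) + 7**4) = 1/((3 - 42) + 2401) = 1/(-39 + 2401) = 1/2362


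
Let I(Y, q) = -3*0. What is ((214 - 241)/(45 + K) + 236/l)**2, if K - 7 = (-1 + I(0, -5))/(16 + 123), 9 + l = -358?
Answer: 117338447209/86848679401 ≈ 1.3511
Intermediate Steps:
l = -367 (l = -9 - 358 = -367)
I(Y, q) = 0
K = 972/139 (K = 7 + (-1 + 0)/(16 + 123) = 7 - 1/139 = 972/139 ≈ 6.9928)
((214 - 241)/(45 + K) + 236/l)**2 = ((214 - 241)/(45 + 972/139) + 236/(-367))**2 = (-27/7227/139 + 236*(-1/367))**2 = (-27*139/7227 - 236/367)**2 = (-417/803 - 236/367)**2 = (-342547/294701)**2 = 117338447209/86848679401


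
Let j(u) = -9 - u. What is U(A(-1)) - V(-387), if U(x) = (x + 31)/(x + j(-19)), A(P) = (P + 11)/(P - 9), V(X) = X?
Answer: 1171/3 ≈ 390.33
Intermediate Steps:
A(P) = (11 + P)/(-9 + P)
U(x) = (31 + x)/(10 + x) (U(x) = (x + 31)/(x + (-9 - 1*(-19))) = (31 + x)/(x + (-9 + 19)) = (31 + x)/(x + 10) = (31 + x)/(10 + x))
U(A(-1)) - V(-387) = (31 + (11 - 1)/(-9 - 1))/(10 + (11 - 1)/(-9 - 1)) - 1*(-387) = (31 + 10/(-10))/(10 + 10/(-10)) + 387 = (31 - 1/10*10)/(10 - 1/10*10) + 387 = (31 - 1)/(10 - 1) + 387 = 30/9 + 387 = (1/9)*30 + 387 = 10/3 + 387 = 1171/3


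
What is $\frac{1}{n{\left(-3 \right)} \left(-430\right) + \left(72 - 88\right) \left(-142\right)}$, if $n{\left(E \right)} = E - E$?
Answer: $\frac{1}{2272} \approx 0.00044014$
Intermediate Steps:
$n{\left(E \right)} = 0$
$\frac{1}{n{\left(-3 \right)} \left(-430\right) + \left(72 - 88\right) \left(-142\right)} = \frac{1}{0 \left(-430\right) + \left(72 - 88\right) \left(-142\right)} = \frac{1}{0 - -2272} = \frac{1}{0 + 2272} = \frac{1}{2272}$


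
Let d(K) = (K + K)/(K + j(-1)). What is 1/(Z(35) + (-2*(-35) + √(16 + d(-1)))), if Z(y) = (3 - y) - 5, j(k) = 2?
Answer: 33/1075 - √14/1075 ≈ 0.027217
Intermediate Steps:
d(K) = 2*K/(2 + K) (d(K) = (K + K)/(K + 2) = (2*K)/(2 + K) = 2*K/(2 + K))
Z(y) = -2 - y
1/(Z(35) + (-2*(-35) + √(16 + d(-1)))) = 1/((-2 - 1*35) + (-2*(-35) + √(16 + 2*(-1)/(2 - 1)))) = 1/((-2 - 35) + (70 + √(16 + 2*(-1)/1))) = 1/(-37 + (70 + √(16 + 2*(-1)*1))) = 1/(-37 + (70 + √(16 - 2))) = 1/(-37 + (70 + √14)) = 1/(33 + √14)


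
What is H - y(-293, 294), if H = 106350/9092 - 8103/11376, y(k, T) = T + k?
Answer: 86061211/8619216 ≈ 9.9848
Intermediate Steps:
H = 94680427/8619216 (H = 106350*(1/9092) - 8103*1/11376 = 53175/4546 - 2701/3792 = 94680427/8619216 ≈ 10.985)
H - y(-293, 294) = 94680427/8619216 - (294 - 293) = 94680427/8619216 - 1*1 = 94680427/8619216 - 1 = 86061211/8619216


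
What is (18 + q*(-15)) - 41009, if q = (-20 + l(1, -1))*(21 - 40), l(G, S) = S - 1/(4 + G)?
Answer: -47033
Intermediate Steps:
q = 2014/5 (q = (-20 + (-1 + 4*(-1) + 1*(-1))/(4 + 1))*(21 - 40) = (-20 + (-1 - 4 - 1)/5)*(-19) = (-20 + (⅕)*(-6))*(-19) = (-20 - 6/5)*(-19) = -106/5*(-19) = 2014/5 ≈ 402.80)
(18 + q*(-15)) - 41009 = (18 + (2014/5)*(-15)) - 41009 = (18 - 6042) - 41009 = -6024 - 41009 = -47033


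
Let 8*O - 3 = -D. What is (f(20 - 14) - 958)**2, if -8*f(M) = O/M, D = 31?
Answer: 8456825521/9216 ≈ 9.1762e+5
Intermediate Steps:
O = -7/2 (O = 3/8 + (-1*31)/8 = 3/8 + (1/8)*(-31) = 3/8 - 31/8 = -7/2 ≈ -3.5000)
f(M) = 7/(16*M) (f(M) = -(-7)/(16*M) = 7/(16*M))
(f(20 - 14) - 958)**2 = (7/(16*(20 - 14)) - 958)**2 = ((7/16)/6 - 958)**2 = ((7/16)*(1/6) - 958)**2 = (7/96 - 958)**2 = (-91961/96)**2 = 8456825521/9216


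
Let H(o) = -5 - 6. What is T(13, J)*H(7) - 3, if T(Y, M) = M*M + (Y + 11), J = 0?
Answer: -267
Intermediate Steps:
H(o) = -11
T(Y, M) = 11 + Y + M² (T(Y, M) = M² + (11 + Y) = 11 + Y + M²)
T(13, J)*H(7) - 3 = (11 + 13 + 0²)*(-11) - 3 = (11 + 13 + 0)*(-11) - 3 = 24*(-11) - 3 = -264 - 3 = -267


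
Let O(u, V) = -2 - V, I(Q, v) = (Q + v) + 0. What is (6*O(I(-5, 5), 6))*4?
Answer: -192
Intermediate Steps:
I(Q, v) = Q + v
(6*O(I(-5, 5), 6))*4 = (6*(-2 - 1*6))*4 = (6*(-2 - 6))*4 = (6*(-8))*4 = -48*4 = -192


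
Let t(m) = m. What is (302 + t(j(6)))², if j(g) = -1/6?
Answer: 3279721/36 ≈ 91103.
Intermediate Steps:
j(g) = -⅙ (j(g) = -1*⅙ = -⅙)
(302 + t(j(6)))² = (302 - ⅙)² = (1811/6)² = 3279721/36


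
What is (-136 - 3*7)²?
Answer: 24649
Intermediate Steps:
(-136 - 3*7)² = (-136 - 21)² = (-157)² = 24649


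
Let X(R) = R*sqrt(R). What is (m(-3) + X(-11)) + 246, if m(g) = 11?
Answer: 257 - 11*I*sqrt(11) ≈ 257.0 - 36.483*I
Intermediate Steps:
X(R) = R**(3/2)
(m(-3) + X(-11)) + 246 = (11 + (-11)**(3/2)) + 246 = (11 - 11*I*sqrt(11)) + 246 = 257 - 11*I*sqrt(11)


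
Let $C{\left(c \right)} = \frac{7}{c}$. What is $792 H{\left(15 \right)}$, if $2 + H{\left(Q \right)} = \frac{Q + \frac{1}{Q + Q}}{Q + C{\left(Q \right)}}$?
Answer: $- \frac{47223}{58} \approx -814.19$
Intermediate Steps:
$H{\left(Q \right)} = -2 + \frac{Q + \frac{1}{2 Q}}{Q + \frac{7}{Q}}$ ($H{\left(Q \right)} = -2 + \frac{Q + \frac{1}{Q + Q}}{Q + \frac{7}{Q}} = -2 + \frac{Q + \frac{1}{2 Q}}{Q + \frac{7}{Q}}$)
$792 H{\left(15 \right)} = 792 \frac{- \frac{27}{2} - 15^{2}}{7 + 15^{2}} = 792 \frac{- \frac{27}{2} - 225}{7 + 225} = 792 \frac{- \frac{27}{2} - 225}{232} = 792 \cdot \frac{1}{232} \left(- \frac{477}{2}\right) = 792 \left(- \frac{477}{464}\right) = - \frac{47223}{58}$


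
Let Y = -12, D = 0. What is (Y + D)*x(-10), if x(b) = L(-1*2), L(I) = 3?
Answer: -36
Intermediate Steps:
x(b) = 3
(Y + D)*x(-10) = (-12 + 0)*3 = -12*3 = -36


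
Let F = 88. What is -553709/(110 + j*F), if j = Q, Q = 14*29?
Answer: -553709/35838 ≈ -15.450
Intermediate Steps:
Q = 406
j = 406
-553709/(110 + j*F) = -553709/(110 + 406*88) = -553709/(110 + 35728) = -553709/35838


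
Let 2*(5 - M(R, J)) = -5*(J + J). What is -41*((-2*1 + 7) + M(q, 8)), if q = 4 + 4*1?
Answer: -2050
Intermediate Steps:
q = 8 (q = 4 + 4 = 8)
M(R, J) = 5 + 5*J (M(R, J) = 5 - (-5)*(J + J)/2 = 5 - (-5)*2*J/2 = 5 - (-5)*J = 5 + 5*J)
-41*((-2*1 + 7) + M(q, 8)) = -41*((-2*1 + 7) + (5 + 5*8)) = -41*((-2 + 7) + (5 + 40)) = -41*(5 + 45) = -41*50 = -2050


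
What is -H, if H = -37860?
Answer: 37860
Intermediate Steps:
-H = -1*(-37860) = 37860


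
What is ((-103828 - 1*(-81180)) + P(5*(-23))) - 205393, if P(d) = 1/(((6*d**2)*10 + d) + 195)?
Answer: -180968776779/793580 ≈ -2.2804e+5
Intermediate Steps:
P(d) = 1/(195 + d + 60*d**2) (P(d) = 1/((60*d**2 + d) + 195) = 1/((d + 60*d**2) + 195) = 1/(195 + d + 60*d**2))
((-103828 - 1*(-81180)) + P(5*(-23))) - 205393 = ((-103828 - 1*(-81180)) + 1/(195 + 5*(-23) + 60*(5*(-23))**2)) - 205393 = ((-103828 + 81180) + 1/(195 - 115 + 60*(-115)**2)) - 205393 = (-22648 + 1/(195 - 115 + 60*13225)) - 205393 = (-22648 + 1/(195 - 115 + 793500)) - 205393 = (-22648 + 1/793580) - 205393 = -17972999839/793580 - 205393 = -180968776779/793580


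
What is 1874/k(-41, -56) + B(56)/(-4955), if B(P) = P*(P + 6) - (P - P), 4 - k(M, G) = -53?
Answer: 9087766/282435 ≈ 32.177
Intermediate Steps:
k(M, G) = 57 (k(M, G) = 4 - 1*(-53) = 4 + 53 = 57)
B(P) = P*(6 + P) (B(P) = P*(6 + P) - 1*0 = P*(6 + P) + 0 = P*(6 + P))
1874/k(-41, -56) + B(56)/(-4955) = 1874/57 + (56*(6 + 56))/(-4955) = 1874*(1/57) + (56*62)*(-1/4955) = 1874/57 + 3472*(-1/4955) = 1874/57 - 3472/4955 = 9087766/282435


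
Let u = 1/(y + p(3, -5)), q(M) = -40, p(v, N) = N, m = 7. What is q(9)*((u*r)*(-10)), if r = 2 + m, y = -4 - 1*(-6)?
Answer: -1200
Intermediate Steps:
y = 2 (y = -4 + 6 = 2)
u = -1/3 (u = 1/(2 - 5) = 1/(-3) = -1/3 ≈ -0.33333)
r = 9 (r = 2 + 7 = 9)
q(9)*((u*r)*(-10)) = -40*(-1/3*9)*(-10) = -(-120)*(-10) = -40*30 = -1200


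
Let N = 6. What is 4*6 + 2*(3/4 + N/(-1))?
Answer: 27/2 ≈ 13.500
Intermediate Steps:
4*6 + 2*(3/4 + N/(-1)) = 4*6 + 2*(3/4 + 6/(-1)) = 24 + 2*(3*(¼) + 6*(-1)) = 24 + 2*(¾ - 6) = 24 + 2*(-21/4) = 24 - 21/2 = 27/2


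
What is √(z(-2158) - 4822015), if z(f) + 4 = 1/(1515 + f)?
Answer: I*√1993658934174/643 ≈ 2195.9*I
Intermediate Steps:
z(f) = -4 + 1/(1515 + f)
√(z(-2158) - 4822015) = √((-6059 - 4*(-2158))/(1515 - 2158) - 4822015) = √((-6059 + 8632)/(-643) - 4822015) = √(-1/643*2573 - 4822015) = √(-2573/643 - 4822015) = √(-3100558218/643) = I*√1993658934174/643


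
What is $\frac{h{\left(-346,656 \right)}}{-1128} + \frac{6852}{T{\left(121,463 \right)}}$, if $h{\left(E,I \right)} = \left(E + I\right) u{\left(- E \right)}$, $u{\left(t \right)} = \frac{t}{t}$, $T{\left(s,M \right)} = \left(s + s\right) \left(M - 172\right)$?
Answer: $- \frac{1175147}{6619668} \approx -0.17752$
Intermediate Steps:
$T{\left(s,M \right)} = 2 s \left(-172 + M\right)$
$u{\left(t \right)} = 1$
$h{\left(E,I \right)} = E + I$ ($h{\left(E,I \right)} = \left(E + I\right) 1 = E + I$)
$\frac{h{\left(-346,656 \right)}}{-1128} + \frac{6852}{T{\left(121,463 \right)}} = \frac{-346 + 656}{-1128} + \frac{6852}{2 \cdot 121 \left(-172 + 463\right)} = 310 \left(- \frac{1}{1128}\right) + \frac{6852}{2 \cdot 121 \cdot 291} = - \frac{155}{564} + \frac{6852}{70422} = - \frac{155}{564} + 6852 \cdot \frac{1}{70422} = - \frac{155}{564} + \frac{1142}{11737} = - \frac{1175147}{6619668}$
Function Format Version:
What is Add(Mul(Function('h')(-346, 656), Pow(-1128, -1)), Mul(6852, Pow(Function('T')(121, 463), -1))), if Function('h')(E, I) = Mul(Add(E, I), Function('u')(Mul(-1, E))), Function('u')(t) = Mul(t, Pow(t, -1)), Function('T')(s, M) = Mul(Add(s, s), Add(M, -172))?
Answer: Rational(-1175147, 6619668) ≈ -0.17752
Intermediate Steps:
Function('T')(s, M) = Mul(2, s, Add(-172, M)) (Function('T')(s, M) = Mul(Mul(2, s), Add(-172, M)) = Mul(2, s, Add(-172, M)))
Function('u')(t) = 1
Function('h')(E, I) = Add(E, I) (Function('h')(E, I) = Mul(Add(E, I), 1) = Add(E, I))
Add(Mul(Function('h')(-346, 656), Pow(-1128, -1)), Mul(6852, Pow(Function('T')(121, 463), -1))) = Add(Mul(Add(-346, 656), Pow(-1128, -1)), Mul(6852, Pow(Mul(2, 121, Add(-172, 463)), -1))) = Add(Mul(310, Rational(-1, 1128)), Mul(6852, Pow(Mul(2, 121, 291), -1))) = Add(Rational(-155, 564), Mul(6852, Pow(70422, -1))) = Add(Rational(-155, 564), Mul(6852, Rational(1, 70422))) = Add(Rational(-155, 564), Rational(1142, 11737)) = Rational(-1175147, 6619668)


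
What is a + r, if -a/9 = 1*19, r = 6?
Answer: -165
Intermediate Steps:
a = -171 (a = -9*19 = -171)
a + r = -171 + 6 = -165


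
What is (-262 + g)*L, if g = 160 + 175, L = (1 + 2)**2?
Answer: 657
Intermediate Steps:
L = 9 (L = 3**2 = 9)
g = 335
(-262 + g)*L = (-262 + 335)*9 = 73*9 = 657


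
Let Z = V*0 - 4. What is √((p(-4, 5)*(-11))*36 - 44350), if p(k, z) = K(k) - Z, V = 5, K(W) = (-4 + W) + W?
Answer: I*√41182 ≈ 202.93*I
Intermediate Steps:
K(W) = -4 + 2*W
Z = -4 (Z = 5*0 - 4 = 0 - 4 = -4)
p(k, z) = 2*k (p(k, z) = (-4 + 2*k) - 1*(-4) = (-4 + 2*k) + 4 = 2*k)
√((p(-4, 5)*(-11))*36 - 44350) = √(((2*(-4))*(-11))*36 - 44350) = √(-8*(-11)*36 - 44350) = √(88*36 - 44350) = √(3168 - 44350) = √(-41182) = I*√41182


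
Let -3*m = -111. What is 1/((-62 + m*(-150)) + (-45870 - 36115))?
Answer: -1/87597 ≈ -1.1416e-5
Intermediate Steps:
m = 37 (m = -1/3*(-111) = 37)
1/((-62 + m*(-150)) + (-45870 - 36115)) = 1/((-62 + 37*(-150)) + (-45870 - 36115)) = 1/((-62 - 5550) - 81985) = 1/(-5612 - 81985) = 1/(-87597) = -1/87597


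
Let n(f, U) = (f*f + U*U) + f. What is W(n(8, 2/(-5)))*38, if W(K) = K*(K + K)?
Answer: 247335616/625 ≈ 3.9574e+5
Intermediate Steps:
n(f, U) = f + U² + f² (n(f, U) = (f² + U²) + f = (U² + f²) + f = f + U² + f²)
W(K) = 2*K² (W(K) = K*(2*K) = 2*K²)
W(n(8, 2/(-5)))*38 = (2*(8 + (2/(-5))² + 8²)²)*38 = (2*(8 + (2*(-⅕))² + 64)²)*38 = (2*(8 + (-⅖)² + 64)²)*38 = (2*(8 + 4/25 + 64)²)*38 = (2*(1804/25)²)*38 = (2*(3254416/625))*38 = (6508832/625)*38 = 247335616/625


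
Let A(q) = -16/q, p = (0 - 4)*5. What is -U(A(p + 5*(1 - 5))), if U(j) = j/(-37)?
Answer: 2/185 ≈ 0.010811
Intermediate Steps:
p = -20 (p = -4*5 = -20)
U(j) = -j/37 (U(j) = j*(-1/37) = -j/37)
-U(A(p + 5*(1 - 5))) = -(-1)*(-16/(-20 + 5*(1 - 5)))/37 = -(-1)*(-16/(-20 + 5*(-4)))/37 = -(-1)*(-16/(-20 - 20))/37 = -(-1)*(-16/(-40))/37 = -(-1)*(-16*(-1/40))/37 = -(-1)*2/(37*5) = -1*(-2/185) = 2/185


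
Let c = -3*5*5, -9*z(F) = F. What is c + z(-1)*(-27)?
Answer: -78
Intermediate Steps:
z(F) = -F/9
c = -75 (c = -15*5 = -75)
c + z(-1)*(-27) = -75 - ⅑*(-1)*(-27) = -75 + (⅑)*(-27) = -75 - 3 = -78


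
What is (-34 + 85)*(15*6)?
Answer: 4590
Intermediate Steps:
(-34 + 85)*(15*6) = 51*90 = 4590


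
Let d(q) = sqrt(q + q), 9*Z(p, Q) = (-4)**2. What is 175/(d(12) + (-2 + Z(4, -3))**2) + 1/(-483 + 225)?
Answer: -924128/2538849 + 1148175*sqrt(6)/78724 ≈ 35.361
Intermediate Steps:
Z(p, Q) = 16/9 (Z(p, Q) = (1/9)*(-4)**2 = (1/9)*16 = 16/9)
d(q) = sqrt(2)*sqrt(q) (d(q) = sqrt(2*q) = sqrt(2)*sqrt(q))
175/(d(12) + (-2 + Z(4, -3))**2) + 1/(-483 + 225) = 175/(sqrt(2)*sqrt(12) + (-2 + 16/9)**2) + 1/(-483 + 225) = 175/(sqrt(2)*(2*sqrt(3)) + (-2/9)**2) + 1/(-258) = 175/(2*sqrt(6) + 4/81) - 1/258 = 175/(4/81 + 2*sqrt(6)) - 1/258 = -1/258 + 175/(4/81 + 2*sqrt(6))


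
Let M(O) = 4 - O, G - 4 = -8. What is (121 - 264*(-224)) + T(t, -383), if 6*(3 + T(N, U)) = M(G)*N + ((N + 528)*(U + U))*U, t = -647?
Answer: -17280817/3 ≈ -5.7603e+6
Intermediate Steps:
G = -4 (G = 4 - 8 = -4)
T(N, U) = -3 + 4*N/3 + U**2*(528 + N)/3 (T(N, U) = -3 + ((4 - 1*(-4))*N + ((N + 528)*(U + U))*U)/6 = -3 + ((4 + 4)*N + ((528 + N)*(2*U))*U)/6 = -3 + (8*N + (2*U*(528 + N))*U)/6 = -3 + (8*N + 2*U**2*(528 + N))/6 = -3 + (4*N/3 + U**2*(528 + N)/3) = -3 + 4*N/3 + U**2*(528 + N)/3)
(121 - 264*(-224)) + T(t, -383) = (121 - 264*(-224)) + (-3 + 176*(-383)**2 + (4/3)*(-647) + (1/3)*(-647)*(-383)**2) = (121 + 59136) + (-3 + 176*146689 - 2588/3 + (1/3)*(-647)*146689) = 59257 + (-3 + 25817264 - 2588/3 - 94907783/3) = 59257 - 17458588/3 = -17280817/3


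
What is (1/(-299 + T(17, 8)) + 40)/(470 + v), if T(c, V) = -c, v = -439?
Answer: 12639/9796 ≈ 1.2902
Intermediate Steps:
(1/(-299 + T(17, 8)) + 40)/(470 + v) = (1/(-299 - 1*17) + 40)/(470 - 439) = (1/(-299 - 17) + 40)/31 = (1/(-316) + 40)*(1/31) = (-1/316 + 40)*(1/31) = (12639/316)*(1/31) = 12639/9796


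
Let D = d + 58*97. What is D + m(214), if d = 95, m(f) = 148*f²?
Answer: 6783529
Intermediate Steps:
D = 5721 (D = 95 + 58*97 = 95 + 5626 = 5721)
D + m(214) = 5721 + 148*214² = 5721 + 148*45796 = 5721 + 6777808 = 6783529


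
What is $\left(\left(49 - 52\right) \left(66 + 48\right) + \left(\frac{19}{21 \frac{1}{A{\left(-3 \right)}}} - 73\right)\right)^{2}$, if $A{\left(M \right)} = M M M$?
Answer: $\frac{9461776}{49} \approx 1.931 \cdot 10^{5}$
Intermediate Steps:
$A{\left(M \right)} = M^{3}$ ($A{\left(M \right)} = M^{2} M = M^{3}$)
$\left(\left(49 - 52\right) \left(66 + 48\right) + \left(\frac{19}{21 \frac{1}{A{\left(-3 \right)}}} - 73\right)\right)^{2} = \left(\left(49 - 52\right) \left(66 + 48\right) + \left(\frac{19}{21 \frac{1}{\left(-3\right)^{3}}} - 73\right)\right)^{2} = \left(\left(-3\right) 114 - \left(73 - \frac{19}{21 \frac{1}{-27}}\right)\right)^{2} = \left(-342 - \left(73 - \frac{19}{21 \left(- \frac{1}{27}\right)}\right)\right)^{2} = \left(-342 - \left(73 - \frac{19}{- \frac{7}{9}}\right)\right)^{2} = \left(-342 + \left(19 \left(- \frac{9}{7}\right) - 73\right)\right)^{2} = \left(-342 - \frac{682}{7}\right)^{2} = \left(- \frac{3076}{7}\right)^{2} = \frac{9461776}{49}$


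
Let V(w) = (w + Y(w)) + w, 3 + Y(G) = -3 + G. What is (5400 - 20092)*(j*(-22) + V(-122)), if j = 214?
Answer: 74635360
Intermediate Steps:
Y(G) = -6 + G (Y(G) = -3 + (-3 + G) = -6 + G)
V(w) = -6 + 3*w (V(w) = (w + (-6 + w)) + w = (-6 + 2*w) + w = -6 + 3*w)
(5400 - 20092)*(j*(-22) + V(-122)) = (5400 - 20092)*(214*(-22) + (-6 + 3*(-122))) = -14692*(-4708 + (-6 - 366)) = -14692*(-4708 - 372) = -14692*(-5080) = 74635360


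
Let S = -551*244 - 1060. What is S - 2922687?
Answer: -3058191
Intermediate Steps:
S = -135504 (S = -134444 - 1060 = -135504)
S - 2922687 = -135504 - 2922687 = -3058191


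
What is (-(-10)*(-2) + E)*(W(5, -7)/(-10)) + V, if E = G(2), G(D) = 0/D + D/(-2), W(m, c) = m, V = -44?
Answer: -67/2 ≈ -33.500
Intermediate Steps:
G(D) = -D/2 (G(D) = 0 + D*(-1/2) = 0 - D/2 = -D/2)
E = -1 (E = -1/2*2 = -1)
(-(-10)*(-2) + E)*(W(5, -7)/(-10)) + V = (-(-10)*(-2) - 1)*(5/(-10)) - 44 = (-2*10 - 1)*(5*(-1/10)) - 44 = (-20 - 1)*(-1/2) - 44 = -21*(-1/2) - 44 = 21/2 - 44 = -67/2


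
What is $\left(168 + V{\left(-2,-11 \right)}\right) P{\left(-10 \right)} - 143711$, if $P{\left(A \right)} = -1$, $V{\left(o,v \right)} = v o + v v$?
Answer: $-144022$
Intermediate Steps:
$V{\left(o,v \right)} = v^{2} + o v$ ($V{\left(o,v \right)} = o v + v^{2} = v^{2} + o v$)
$\left(168 + V{\left(-2,-11 \right)}\right) P{\left(-10 \right)} - 143711 = \left(168 - 11 \left(-2 - 11\right)\right) \left(-1\right) - 143711 = \left(168 - -143\right) \left(-1\right) - 143711 = \left(168 + 143\right) \left(-1\right) - 143711 = 311 \left(-1\right) - 143711 = -311 - 143711 = -144022$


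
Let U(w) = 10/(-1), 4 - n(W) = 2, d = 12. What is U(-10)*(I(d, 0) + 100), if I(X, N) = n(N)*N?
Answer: -1000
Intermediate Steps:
n(W) = 2 (n(W) = 4 - 1*2 = 4 - 2 = 2)
I(X, N) = 2*N
U(w) = -10 (U(w) = 10*(-1) = -10)
U(-10)*(I(d, 0) + 100) = -10*(2*0 + 100) = -10*(0 + 100) = -10*100 = -1000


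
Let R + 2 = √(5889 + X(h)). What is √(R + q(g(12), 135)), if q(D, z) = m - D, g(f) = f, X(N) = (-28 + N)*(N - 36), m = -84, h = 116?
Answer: √(-98 + √12929) ≈ 3.9631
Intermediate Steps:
X(N) = (-36 + N)*(-28 + N) (X(N) = (-28 + N)*(-36 + N) = (-36 + N)*(-28 + N))
q(D, z) = -84 - D
R = -2 + √12929 (R = -2 + √(5889 + (1008 + 116² - 64*116)) = -2 + √(5889 + (1008 + 13456 - 7424)) = -2 + √(5889 + 7040) = -2 + √12929 ≈ 111.71)
√(R + q(g(12), 135)) = √((-2 + √12929) + (-84 - 1*12)) = √((-2 + √12929) + (-84 - 12)) = √((-2 + √12929) - 96) = √(-98 + √12929)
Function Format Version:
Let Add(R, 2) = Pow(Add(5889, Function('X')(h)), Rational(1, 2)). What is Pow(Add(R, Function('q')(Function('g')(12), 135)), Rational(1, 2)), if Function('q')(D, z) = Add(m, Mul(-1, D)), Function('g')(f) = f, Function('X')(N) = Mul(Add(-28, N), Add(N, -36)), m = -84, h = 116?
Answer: Pow(Add(-98, Pow(12929, Rational(1, 2))), Rational(1, 2)) ≈ 3.9631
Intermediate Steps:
Function('X')(N) = Mul(Add(-36, N), Add(-28, N)) (Function('X')(N) = Mul(Add(-28, N), Add(-36, N)) = Mul(Add(-36, N), Add(-28, N)))
Function('q')(D, z) = Add(-84, Mul(-1, D))
R = Add(-2, Pow(12929, Rational(1, 2))) (R = Add(-2, Pow(Add(5889, Add(1008, Pow(116, 2), Mul(-64, 116))), Rational(1, 2))) = Add(-2, Pow(Add(5889, Add(1008, 13456, -7424)), Rational(1, 2))) = Add(-2, Pow(Add(5889, 7040), Rational(1, 2))) = Add(-2, Pow(12929, Rational(1, 2))) ≈ 111.71)
Pow(Add(R, Function('q')(Function('g')(12), 135)), Rational(1, 2)) = Pow(Add(Add(-2, Pow(12929, Rational(1, 2))), Add(-84, Mul(-1, 12))), Rational(1, 2)) = Pow(Add(Add(-2, Pow(12929, Rational(1, 2))), Add(-84, -12)), Rational(1, 2)) = Pow(Add(Add(-2, Pow(12929, Rational(1, 2))), -96), Rational(1, 2)) = Pow(Add(-98, Pow(12929, Rational(1, 2))), Rational(1, 2))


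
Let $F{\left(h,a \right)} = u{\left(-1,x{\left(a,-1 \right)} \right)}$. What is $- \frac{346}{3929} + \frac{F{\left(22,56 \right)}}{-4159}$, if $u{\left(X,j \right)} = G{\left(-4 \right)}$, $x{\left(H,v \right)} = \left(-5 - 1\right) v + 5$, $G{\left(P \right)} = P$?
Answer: $- \frac{1423298}{16340711} \approx -0.087101$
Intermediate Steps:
$x{\left(H,v \right)} = 5 - 6 v$ ($x{\left(H,v \right)} = - 6 v + 5 = 5 - 6 v$)
$u{\left(X,j \right)} = -4$
$F{\left(h,a \right)} = -4$
$- \frac{346}{3929} + \frac{F{\left(22,56 \right)}}{-4159} = - \frac{346}{3929} - \frac{4}{-4159} = \left(-346\right) \frac{1}{3929} - - \frac{4}{4159} = - \frac{346}{3929} + \frac{4}{4159} = - \frac{1423298}{16340711}$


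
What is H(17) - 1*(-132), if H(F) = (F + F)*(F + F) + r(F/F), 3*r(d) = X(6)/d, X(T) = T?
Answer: 1290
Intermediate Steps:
r(d) = 2/d (r(d) = (6/d)/3 = 2/d)
H(F) = 2 + 4*F**2 (H(F) = (F + F)*(F + F) + 2/((F/F)) = (2*F)*(2*F) + 2/1 = 4*F**2 + 2*1 = 4*F**2 + 2 = 2 + 4*F**2)
H(17) - 1*(-132) = (2 + 4*17**2) - 1*(-132) = (2 + 4*289) + 132 = (2 + 1156) + 132 = 1158 + 132 = 1290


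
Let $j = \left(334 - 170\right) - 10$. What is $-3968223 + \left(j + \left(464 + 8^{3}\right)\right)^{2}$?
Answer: $-2691323$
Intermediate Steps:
$j = 154$ ($j = 164 - 10 = 154$)
$-3968223 + \left(j + \left(464 + 8^{3}\right)\right)^{2} = -3968223 + \left(154 + \left(464 + 8^{3}\right)\right)^{2} = -3968223 + \left(154 + \left(464 + 512\right)\right)^{2} = -3968223 + \left(154 + 976\right)^{2} = -3968223 + 1130^{2} = -3968223 + 1276900 = -2691323$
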